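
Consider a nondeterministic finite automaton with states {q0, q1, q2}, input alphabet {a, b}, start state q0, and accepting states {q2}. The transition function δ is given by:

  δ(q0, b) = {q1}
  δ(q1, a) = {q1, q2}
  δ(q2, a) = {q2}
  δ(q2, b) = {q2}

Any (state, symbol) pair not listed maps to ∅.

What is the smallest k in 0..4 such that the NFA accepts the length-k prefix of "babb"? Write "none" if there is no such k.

2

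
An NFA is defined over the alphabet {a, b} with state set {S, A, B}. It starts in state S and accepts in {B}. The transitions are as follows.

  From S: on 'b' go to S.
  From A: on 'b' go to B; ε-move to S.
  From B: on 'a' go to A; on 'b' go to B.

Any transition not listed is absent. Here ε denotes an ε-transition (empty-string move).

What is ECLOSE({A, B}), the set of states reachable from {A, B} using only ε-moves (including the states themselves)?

Begin with {A, B}.
ε-move A → S; add S.

{S, A, B}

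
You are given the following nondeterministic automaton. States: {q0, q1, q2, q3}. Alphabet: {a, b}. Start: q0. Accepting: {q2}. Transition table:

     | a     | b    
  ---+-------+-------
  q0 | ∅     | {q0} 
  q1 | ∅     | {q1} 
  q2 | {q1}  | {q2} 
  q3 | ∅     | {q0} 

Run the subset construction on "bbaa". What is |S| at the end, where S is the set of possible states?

0

Start in {q0}.
Read 'b': {q0} → {q0}.
Read 'b': {q0} → {q0}.
Read 'a': {q0} → ∅.
The set is empty and remains empty for the remaining 1 symbol.
That set has 0 states.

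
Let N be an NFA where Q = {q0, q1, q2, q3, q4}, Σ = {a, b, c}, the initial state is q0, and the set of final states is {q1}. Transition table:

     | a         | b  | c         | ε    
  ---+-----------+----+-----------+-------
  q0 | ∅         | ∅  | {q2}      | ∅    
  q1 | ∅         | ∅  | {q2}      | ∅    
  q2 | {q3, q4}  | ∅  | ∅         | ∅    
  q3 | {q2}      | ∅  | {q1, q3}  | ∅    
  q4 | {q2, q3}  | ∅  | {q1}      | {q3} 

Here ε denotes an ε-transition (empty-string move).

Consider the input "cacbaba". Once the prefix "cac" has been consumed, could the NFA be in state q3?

Start in {q0}.
Read 'c': q0→{q2}; now {q2}.
Read 'a': q2→{q3, q4}; now {q3, q4}.
Read 'c': q3→{q1, q3}, q4→{q1}; now {q1, q3}.
State q3 is in {q1, q3}.

Yes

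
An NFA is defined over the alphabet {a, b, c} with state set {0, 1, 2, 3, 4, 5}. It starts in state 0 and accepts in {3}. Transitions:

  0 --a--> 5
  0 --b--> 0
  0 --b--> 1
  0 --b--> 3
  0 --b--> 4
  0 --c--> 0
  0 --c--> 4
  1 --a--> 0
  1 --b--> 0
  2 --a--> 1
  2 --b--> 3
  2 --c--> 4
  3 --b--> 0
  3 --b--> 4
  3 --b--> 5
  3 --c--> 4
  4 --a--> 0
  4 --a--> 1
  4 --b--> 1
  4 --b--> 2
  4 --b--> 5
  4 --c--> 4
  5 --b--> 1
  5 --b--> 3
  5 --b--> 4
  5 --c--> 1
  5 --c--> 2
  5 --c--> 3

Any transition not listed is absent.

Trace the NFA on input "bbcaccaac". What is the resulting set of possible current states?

Start in {0}.
Read 'b': {0} → {0, 1, 3, 4}.
Read 'b': {0, 1, 3, 4} → {0, 1, 2, 3, 4, 5}.
Read 'c': {0, 1, 2, 3, 4, 5} → {0, 1, 2, 3, 4}.
Read 'a': {0, 1, 2, 3, 4} → {0, 1, 5}.
Read 'c': {0, 1, 5} → {0, 1, 2, 3, 4}.
Read 'c': {0, 1, 2, 3, 4} → {0, 4}.
Read 'a': {0, 4} → {0, 1, 5}.
Read 'a': {0, 1, 5} → {0, 5}.
Read 'c': {0, 5} → {0, 1, 2, 3, 4}.

{0, 1, 2, 3, 4}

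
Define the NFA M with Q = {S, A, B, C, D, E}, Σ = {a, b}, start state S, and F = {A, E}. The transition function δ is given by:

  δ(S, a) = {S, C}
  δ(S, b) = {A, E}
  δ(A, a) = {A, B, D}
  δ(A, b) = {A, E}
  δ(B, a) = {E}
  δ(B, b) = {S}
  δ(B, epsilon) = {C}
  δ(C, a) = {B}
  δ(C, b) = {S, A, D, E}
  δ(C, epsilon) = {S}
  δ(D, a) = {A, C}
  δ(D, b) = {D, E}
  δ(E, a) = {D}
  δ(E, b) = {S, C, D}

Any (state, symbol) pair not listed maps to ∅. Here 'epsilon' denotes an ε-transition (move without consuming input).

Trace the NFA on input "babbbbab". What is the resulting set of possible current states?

Start in {S}.
Read 'b': S→{A, E}; now {A, E}.
Read 'a': A→{A, B, D}, E→{D}; union {A, B, D}; ε-closure = {S, A, B, C, D}.
Read 'b': S→{A, E}, A→{A, E}, B→{S}, C→{S, A, D, E}, D→{D, E}; now {S, A, D, E}.
Read 'b': S→{A, E}, A→{A, E}, D→{D, E}, E→{S, C, D}; now {S, A, C, D, E}.
Read 'b': S→{A, E}, A→{A, E}, C→{S, A, D, E}, D→{D, E}, E→{S, C, D}; now {S, A, C, D, E}.
Read 'b': S→{A, E}, A→{A, E}, C→{S, A, D, E}, D→{D, E}, E→{S, C, D}; now {S, A, C, D, E}.
Read 'a': S→{S, C}, A→{A, B, D}, C→{B}, D→{A, C}, E→{D}; now {S, A, B, C, D}.
Read 'b': S→{A, E}, A→{A, E}, B→{S}, C→{S, A, D, E}, D→{D, E}; now {S, A, D, E}.

{S, A, D, E}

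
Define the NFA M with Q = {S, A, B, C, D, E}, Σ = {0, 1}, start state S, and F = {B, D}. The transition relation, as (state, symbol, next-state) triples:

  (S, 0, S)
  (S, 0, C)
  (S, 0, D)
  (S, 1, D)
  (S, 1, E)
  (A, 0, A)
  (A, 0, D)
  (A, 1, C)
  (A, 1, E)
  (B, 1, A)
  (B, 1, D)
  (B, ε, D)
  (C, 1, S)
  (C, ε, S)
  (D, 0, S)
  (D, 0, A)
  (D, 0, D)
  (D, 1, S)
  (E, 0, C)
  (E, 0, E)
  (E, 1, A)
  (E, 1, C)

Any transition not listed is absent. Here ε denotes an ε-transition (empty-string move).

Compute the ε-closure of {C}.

Begin with {C}.
ε-move C → S; add S.

{S, C}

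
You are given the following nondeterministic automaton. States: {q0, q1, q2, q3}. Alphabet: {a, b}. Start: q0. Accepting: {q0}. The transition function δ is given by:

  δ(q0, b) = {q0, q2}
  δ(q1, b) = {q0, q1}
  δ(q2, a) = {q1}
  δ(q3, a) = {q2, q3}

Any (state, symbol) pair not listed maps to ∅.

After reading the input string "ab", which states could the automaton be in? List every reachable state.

Start in {q0}.
Read 'a': q0→∅; now ∅.
The set is empty and remains empty for the remaining 1 symbol.

∅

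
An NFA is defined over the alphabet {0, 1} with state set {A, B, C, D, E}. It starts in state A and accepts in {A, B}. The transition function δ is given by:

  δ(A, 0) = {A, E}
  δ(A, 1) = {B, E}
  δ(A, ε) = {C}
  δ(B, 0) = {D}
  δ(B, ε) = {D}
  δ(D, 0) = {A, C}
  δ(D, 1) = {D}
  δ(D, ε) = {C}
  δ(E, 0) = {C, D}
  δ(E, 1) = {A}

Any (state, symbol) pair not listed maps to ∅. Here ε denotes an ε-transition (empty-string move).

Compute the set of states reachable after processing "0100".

{A, C, D, E}

Start: ε-closure({A}) = {A, C}.
Read '0': A→{A, E}, C→∅; union {A, E}; ε-closure = {A, C, E}.
Read '1': A→{B, E}, C→∅, E→{A}; union {A, B, E}; ε-closure = {A, B, C, D, E}.
Read '0': A→{A, E}, B→{D}, C→∅, D→{A, C}, E→{C, D}; now {A, C, D, E}.
Read '0': A→{A, E}, C→∅, D→{A, C}, E→{C, D}; now {A, C, D, E}.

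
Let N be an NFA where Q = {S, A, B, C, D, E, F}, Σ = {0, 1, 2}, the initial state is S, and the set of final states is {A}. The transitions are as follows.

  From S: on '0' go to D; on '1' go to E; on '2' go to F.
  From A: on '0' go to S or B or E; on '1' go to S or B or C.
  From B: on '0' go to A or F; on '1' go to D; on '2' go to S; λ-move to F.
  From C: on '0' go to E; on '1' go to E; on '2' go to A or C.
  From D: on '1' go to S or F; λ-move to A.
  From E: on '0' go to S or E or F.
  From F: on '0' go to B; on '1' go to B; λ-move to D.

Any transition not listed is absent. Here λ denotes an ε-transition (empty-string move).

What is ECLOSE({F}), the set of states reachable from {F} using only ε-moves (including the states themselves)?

{A, D, F}

Begin with {F}.
ε-move F → D; add D.
ε-move D → A; add A.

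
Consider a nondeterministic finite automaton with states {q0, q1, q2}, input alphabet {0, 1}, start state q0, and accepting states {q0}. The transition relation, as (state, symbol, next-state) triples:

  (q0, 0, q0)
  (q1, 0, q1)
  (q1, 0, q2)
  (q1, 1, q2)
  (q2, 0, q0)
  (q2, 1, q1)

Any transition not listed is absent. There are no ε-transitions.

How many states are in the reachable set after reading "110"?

0

Start in {q0}.
Read '1': {q0} → ∅.
The set is empty and remains empty for the remaining 2 symbols.
That set has 0 states.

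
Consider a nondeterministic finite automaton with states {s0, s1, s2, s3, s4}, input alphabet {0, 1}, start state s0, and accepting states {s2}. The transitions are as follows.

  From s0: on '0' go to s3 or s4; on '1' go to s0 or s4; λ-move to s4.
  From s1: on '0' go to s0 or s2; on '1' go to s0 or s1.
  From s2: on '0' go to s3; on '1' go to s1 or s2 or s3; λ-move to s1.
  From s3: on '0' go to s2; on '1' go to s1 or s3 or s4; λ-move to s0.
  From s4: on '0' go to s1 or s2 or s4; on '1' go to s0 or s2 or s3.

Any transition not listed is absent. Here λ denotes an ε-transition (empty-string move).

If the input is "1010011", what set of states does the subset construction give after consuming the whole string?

{s0, s1, s2, s3, s4}

Start: ε-closure({s0}) = {s0, s4}.
Read '1': {s0, s4} → {s0, s1, s2, s3, s4}.
Read '0': {s0, s1, s2, s3, s4} → {s0, s1, s2, s3, s4}.
Read '1': {s0, s1, s2, s3, s4} → {s0, s1, s2, s3, s4}.
Read '0': {s0, s1, s2, s3, s4} → {s0, s1, s2, s3, s4}.
Read '0': {s0, s1, s2, s3, s4} → {s0, s1, s2, s3, s4}.
Read '1': {s0, s1, s2, s3, s4} → {s0, s1, s2, s3, s4}.
Read '1': {s0, s1, s2, s3, s4} → {s0, s1, s2, s3, s4}.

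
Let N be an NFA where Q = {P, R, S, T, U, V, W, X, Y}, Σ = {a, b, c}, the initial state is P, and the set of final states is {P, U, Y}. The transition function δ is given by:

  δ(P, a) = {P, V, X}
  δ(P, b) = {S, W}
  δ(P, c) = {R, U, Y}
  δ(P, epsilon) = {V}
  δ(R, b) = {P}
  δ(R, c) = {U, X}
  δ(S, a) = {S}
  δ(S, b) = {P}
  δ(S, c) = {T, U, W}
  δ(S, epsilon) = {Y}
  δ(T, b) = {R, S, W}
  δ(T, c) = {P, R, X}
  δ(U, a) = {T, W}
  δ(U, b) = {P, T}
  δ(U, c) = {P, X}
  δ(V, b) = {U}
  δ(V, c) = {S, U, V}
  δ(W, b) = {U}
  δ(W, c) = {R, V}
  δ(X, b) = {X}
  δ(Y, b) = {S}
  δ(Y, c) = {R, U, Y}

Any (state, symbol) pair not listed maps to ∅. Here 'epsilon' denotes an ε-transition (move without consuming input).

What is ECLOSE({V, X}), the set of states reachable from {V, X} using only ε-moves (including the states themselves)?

{V, X}

Begin with {V, X}.
No ε-moves leave this set, so the closure equals the set itself.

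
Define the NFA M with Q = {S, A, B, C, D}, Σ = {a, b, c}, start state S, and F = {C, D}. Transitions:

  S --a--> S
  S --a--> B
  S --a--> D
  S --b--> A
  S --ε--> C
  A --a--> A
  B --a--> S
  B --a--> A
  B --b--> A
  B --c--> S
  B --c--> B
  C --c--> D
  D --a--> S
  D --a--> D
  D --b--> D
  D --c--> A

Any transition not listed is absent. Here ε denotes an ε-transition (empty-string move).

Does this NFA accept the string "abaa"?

Start: ε-closure({S}) = {S, C}.
Read 'a': S→{S, B, D}, C→∅; union {S, B, D}; ε-closure = {S, B, C, D}.
Read 'b': S→{A}, B→{A}, C→∅, D→{D}; now {A, D}.
Read 'a': A→{A}, D→{S, D}; union {S, A, D}; ε-closure = {S, A, C, D}.
Read 'a': S→{S, B, D}, A→{A}, C→∅, D→{S, D}; union {S, A, B, D}; ε-closure = {S, A, B, C, D}.
The final set {S, A, B, C, D} contains the accepting states C, D.

Yes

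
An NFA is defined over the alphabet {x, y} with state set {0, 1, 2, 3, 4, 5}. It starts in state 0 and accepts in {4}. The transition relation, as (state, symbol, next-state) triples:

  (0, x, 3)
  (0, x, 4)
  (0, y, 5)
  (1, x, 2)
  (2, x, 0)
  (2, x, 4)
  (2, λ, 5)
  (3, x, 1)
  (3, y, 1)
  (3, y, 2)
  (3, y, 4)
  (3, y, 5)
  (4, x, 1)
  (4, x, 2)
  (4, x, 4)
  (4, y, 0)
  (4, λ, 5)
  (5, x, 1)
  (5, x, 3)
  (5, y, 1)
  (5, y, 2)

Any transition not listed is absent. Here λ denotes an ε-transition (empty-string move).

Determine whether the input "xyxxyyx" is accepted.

Start in {0}.
Read 'x': 0→{3, 4}; union {3, 4}; ε-closure = {3, 4, 5}.
Read 'y': 3→{1, 2, 4, 5}, 4→{0}, 5→{1, 2}; now {0, 1, 2, 4, 5}.
Read 'x': 0→{3, 4}, 1→{2}, 2→{0, 4}, 4→{1, 2, 4}, 5→{1, 3}; union {0, 1, 2, 3, 4}; ε-closure = {0, 1, 2, 3, 4, 5}.
Read 'x': 0→{3, 4}, 1→{2}, 2→{0, 4}, 3→{1}, 4→{1, 2, 4}, 5→{1, 3}; union {0, 1, 2, 3, 4}; ε-closure = {0, 1, 2, 3, 4, 5}.
Read 'y': 0→{5}, 1→∅, 2→∅, 3→{1, 2, 4, 5}, 4→{0}, 5→{1, 2}; now {0, 1, 2, 4, 5}.
Read 'y': 0→{5}, 1→∅, 2→∅, 4→{0}, 5→{1, 2}; now {0, 1, 2, 5}.
Read 'x': 0→{3, 4}, 1→{2}, 2→{0, 4}, 5→{1, 3}; union {0, 1, 2, 3, 4}; ε-closure = {0, 1, 2, 3, 4, 5}.
The final set {0, 1, 2, 3, 4, 5} contains the accepting state 4.

Yes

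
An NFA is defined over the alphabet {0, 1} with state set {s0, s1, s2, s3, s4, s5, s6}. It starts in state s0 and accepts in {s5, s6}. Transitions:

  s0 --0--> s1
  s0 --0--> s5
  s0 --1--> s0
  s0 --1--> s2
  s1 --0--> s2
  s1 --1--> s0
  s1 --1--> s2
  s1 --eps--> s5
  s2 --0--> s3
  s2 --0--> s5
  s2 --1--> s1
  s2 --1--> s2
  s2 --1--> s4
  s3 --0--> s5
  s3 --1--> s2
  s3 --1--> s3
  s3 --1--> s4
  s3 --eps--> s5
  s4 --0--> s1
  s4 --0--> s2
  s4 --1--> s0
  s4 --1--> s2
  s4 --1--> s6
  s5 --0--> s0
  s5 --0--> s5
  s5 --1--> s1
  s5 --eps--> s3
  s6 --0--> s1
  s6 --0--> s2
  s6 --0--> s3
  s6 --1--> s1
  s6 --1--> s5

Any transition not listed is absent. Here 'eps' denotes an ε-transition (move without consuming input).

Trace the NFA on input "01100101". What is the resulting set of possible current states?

{s0, s1, s2, s3, s4, s5}

Start in {s0}.
Read '0': s0→{s1, s5}; union {s1, s5}; ε-closure = {s1, s3, s5}.
Read '1': s1→{s0, s2}, s3→{s2, s3, s4}, s5→{s1}; union {s0, s1, s2, s3, s4}; ε-closure = {s0, s1, s2, s3, s4, s5}.
Read '1': s0→{s0, s2}, s1→{s0, s2}, s2→{s1, s2, s4}, s3→{s2, s3, s4}, s4→{s0, s2, s6}, s5→{s1}; union {s0, s1, s2, s3, s4, s6}; ε-closure = {s0, s1, s2, s3, s4, s5, s6}.
Read '0': s0→{s1, s5}, s1→{s2}, s2→{s3, s5}, s3→{s5}, s4→{s1, s2}, s5→{s0, s5}, s6→{s1, s2, s3}; now {s0, s1, s2, s3, s5}.
Read '0': s0→{s1, s5}, s1→{s2}, s2→{s3, s5}, s3→{s5}, s5→{s0, s5}; now {s0, s1, s2, s3, s5}.
Read '1': s0→{s0, s2}, s1→{s0, s2}, s2→{s1, s2, s4}, s3→{s2, s3, s4}, s5→{s1}; union {s0, s1, s2, s3, s4}; ε-closure = {s0, s1, s2, s3, s4, s5}.
Read '0': s0→{s1, s5}, s1→{s2}, s2→{s3, s5}, s3→{s5}, s4→{s1, s2}, s5→{s0, s5}; now {s0, s1, s2, s3, s5}.
Read '1': s0→{s0, s2}, s1→{s0, s2}, s2→{s1, s2, s4}, s3→{s2, s3, s4}, s5→{s1}; union {s0, s1, s2, s3, s4}; ε-closure = {s0, s1, s2, s3, s4, s5}.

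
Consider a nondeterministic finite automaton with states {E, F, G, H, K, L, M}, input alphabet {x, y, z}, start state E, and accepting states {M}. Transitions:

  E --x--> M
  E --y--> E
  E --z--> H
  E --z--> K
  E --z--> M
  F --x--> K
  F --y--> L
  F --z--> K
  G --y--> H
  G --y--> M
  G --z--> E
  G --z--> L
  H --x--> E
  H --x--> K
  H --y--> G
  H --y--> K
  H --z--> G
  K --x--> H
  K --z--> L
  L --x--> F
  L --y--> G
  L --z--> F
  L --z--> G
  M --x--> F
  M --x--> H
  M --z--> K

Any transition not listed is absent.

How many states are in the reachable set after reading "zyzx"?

2

Start in {E}.
Read 'z': E→{H, K, M}; now {H, K, M}.
Read 'y': H→{G, K}, K→∅, M→∅; now {G, K}.
Read 'z': G→{E, L}, K→{L}; now {E, L}.
Read 'x': E→{M}, L→{F}; now {F, M}.
That set has 2 states.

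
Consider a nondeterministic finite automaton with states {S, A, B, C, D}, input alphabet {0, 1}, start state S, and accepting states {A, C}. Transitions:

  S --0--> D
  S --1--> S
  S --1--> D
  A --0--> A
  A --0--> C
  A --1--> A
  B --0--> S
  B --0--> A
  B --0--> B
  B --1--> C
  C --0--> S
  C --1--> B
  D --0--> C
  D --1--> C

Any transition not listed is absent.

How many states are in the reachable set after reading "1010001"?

5

Start in {S}.
Read '1': {S} → {S, D}.
Read '0': {S, D} → {C, D}.
Read '1': {C, D} → {B, C}.
Read '0': {B, C} → {S, A, B}.
Read '0': {S, A, B} → {S, A, B, C, D}.
Read '0': {S, A, B, C, D} → {S, A, B, C, D}.
Read '1': {S, A, B, C, D} → {S, A, B, C, D}.
That set has 5 states.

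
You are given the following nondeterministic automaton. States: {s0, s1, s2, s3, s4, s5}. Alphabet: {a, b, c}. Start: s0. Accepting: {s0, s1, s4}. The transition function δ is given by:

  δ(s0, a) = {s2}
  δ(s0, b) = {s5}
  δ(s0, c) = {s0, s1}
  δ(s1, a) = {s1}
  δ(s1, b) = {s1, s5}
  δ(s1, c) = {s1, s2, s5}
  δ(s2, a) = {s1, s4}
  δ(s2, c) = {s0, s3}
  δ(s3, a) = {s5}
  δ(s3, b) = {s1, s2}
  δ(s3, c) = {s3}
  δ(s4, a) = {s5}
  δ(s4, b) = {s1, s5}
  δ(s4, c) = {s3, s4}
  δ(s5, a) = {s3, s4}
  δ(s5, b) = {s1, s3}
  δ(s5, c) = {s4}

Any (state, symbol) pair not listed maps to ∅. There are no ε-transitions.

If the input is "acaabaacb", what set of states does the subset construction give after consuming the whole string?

{s1, s3, s5}

Start in {s0}.
Read 'a': s0→{s2}; now {s2}.
Read 'c': s2→{s0, s3}; now {s0, s3}.
Read 'a': s0→{s2}, s3→{s5}; now {s2, s5}.
Read 'a': s2→{s1, s4}, s5→{s3, s4}; now {s1, s3, s4}.
Read 'b': s1→{s1, s5}, s3→{s1, s2}, s4→{s1, s5}; now {s1, s2, s5}.
Read 'a': s1→{s1}, s2→{s1, s4}, s5→{s3, s4}; now {s1, s3, s4}.
Read 'a': s1→{s1}, s3→{s5}, s4→{s5}; now {s1, s5}.
Read 'c': s1→{s1, s2, s5}, s5→{s4}; now {s1, s2, s4, s5}.
Read 'b': s1→{s1, s5}, s2→∅, s4→{s1, s5}, s5→{s1, s3}; now {s1, s3, s5}.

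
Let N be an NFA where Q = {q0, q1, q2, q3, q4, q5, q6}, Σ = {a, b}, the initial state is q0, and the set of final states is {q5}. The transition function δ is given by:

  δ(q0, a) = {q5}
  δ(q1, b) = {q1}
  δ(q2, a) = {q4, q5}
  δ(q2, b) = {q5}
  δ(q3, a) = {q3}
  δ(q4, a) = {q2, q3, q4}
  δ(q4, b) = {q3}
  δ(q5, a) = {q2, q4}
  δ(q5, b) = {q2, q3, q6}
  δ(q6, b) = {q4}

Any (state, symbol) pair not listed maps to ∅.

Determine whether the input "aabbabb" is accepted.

Yes

Start in {q0}.
Read 'a': {q0} → {q5}.
Read 'a': {q5} → {q2, q4}.
Read 'b': {q2, q4} → {q3, q5}.
Read 'b': {q3, q5} → {q2, q3, q6}.
Read 'a': {q2, q3, q6} → {q3, q4, q5}.
Read 'b': {q3, q4, q5} → {q2, q3, q6}.
Read 'b': {q2, q3, q6} → {q4, q5}.
The final set {q4, q5} contains the accepting state q5.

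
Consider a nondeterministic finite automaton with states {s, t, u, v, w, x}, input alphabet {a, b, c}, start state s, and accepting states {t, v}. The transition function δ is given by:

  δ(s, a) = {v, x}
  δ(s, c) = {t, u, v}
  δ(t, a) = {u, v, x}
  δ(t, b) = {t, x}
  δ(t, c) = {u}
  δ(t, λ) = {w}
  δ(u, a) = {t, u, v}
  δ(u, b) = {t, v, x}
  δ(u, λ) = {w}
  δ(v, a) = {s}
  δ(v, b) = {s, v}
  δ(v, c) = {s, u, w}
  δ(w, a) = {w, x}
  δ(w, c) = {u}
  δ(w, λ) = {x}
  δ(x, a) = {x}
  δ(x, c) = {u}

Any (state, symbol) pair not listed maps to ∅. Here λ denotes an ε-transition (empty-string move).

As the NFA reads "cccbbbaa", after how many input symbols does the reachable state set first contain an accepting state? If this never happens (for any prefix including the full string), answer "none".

Start in {s}.
Read 'c': {s} → {t, u, v, w, x}.
None of the earlier sets intersect F, but {t, u, v, w, x} does.

1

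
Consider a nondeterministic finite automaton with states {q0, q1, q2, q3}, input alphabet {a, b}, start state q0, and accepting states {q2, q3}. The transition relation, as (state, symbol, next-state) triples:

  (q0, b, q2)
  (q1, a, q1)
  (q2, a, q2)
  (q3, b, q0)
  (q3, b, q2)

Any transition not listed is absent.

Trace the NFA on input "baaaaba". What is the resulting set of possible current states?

Start in {q0}.
Read 'b': q0→{q2}; now {q2}.
Read 'a': q2→{q2}; now {q2}.
Read 'a': q2→{q2}; now {q2}.
Read 'a': q2→{q2}; now {q2}.
Read 'a': q2→{q2}; now {q2}.
Read 'b': q2→∅; now ∅.
The set is empty and remains empty for the remaining 1 symbol.

∅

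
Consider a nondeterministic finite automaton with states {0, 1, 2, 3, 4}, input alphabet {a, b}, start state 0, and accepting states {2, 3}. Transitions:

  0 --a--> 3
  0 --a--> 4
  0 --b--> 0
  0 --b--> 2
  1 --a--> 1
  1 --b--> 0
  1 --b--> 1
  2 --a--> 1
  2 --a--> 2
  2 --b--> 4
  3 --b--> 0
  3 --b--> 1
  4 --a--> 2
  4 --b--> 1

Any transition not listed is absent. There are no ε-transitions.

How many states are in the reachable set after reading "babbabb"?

3

Start in {0}.
Read 'b': 0→{0, 2}; now {0, 2}.
Read 'a': 0→{3, 4}, 2→{1, 2}; now {1, 2, 3, 4}.
Read 'b': 1→{0, 1}, 2→{4}, 3→{0, 1}, 4→{1}; now {0, 1, 4}.
Read 'b': 0→{0, 2}, 1→{0, 1}, 4→{1}; now {0, 1, 2}.
Read 'a': 0→{3, 4}, 1→{1}, 2→{1, 2}; now {1, 2, 3, 4}.
Read 'b': 1→{0, 1}, 2→{4}, 3→{0, 1}, 4→{1}; now {0, 1, 4}.
Read 'b': 0→{0, 2}, 1→{0, 1}, 4→{1}; now {0, 1, 2}.
That set has 3 states.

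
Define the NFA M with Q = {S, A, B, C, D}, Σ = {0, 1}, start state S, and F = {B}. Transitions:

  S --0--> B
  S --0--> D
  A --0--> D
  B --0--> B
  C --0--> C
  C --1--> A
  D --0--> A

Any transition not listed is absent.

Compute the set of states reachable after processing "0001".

Start in {S}.
Read '0': {S} → {B, D}.
Read '0': {B, D} → {A, B}.
Read '0': {A, B} → {B, D}.
Read '1': {B, D} → ∅.

∅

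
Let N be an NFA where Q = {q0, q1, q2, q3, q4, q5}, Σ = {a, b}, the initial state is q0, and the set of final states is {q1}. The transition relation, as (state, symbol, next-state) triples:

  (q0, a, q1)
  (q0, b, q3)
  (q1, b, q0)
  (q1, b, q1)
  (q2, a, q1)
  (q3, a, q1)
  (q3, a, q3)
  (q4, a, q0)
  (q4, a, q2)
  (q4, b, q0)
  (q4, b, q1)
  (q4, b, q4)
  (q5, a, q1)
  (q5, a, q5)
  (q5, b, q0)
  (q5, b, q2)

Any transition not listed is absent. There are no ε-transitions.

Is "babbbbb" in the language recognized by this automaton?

Yes

Start in {q0}.
Read 'b': q0→{q3}; now {q3}.
Read 'a': q3→{q1, q3}; now {q1, q3}.
Read 'b': q1→{q0, q1}, q3→∅; now {q0, q1}.
Read 'b': q0→{q3}, q1→{q0, q1}; now {q0, q1, q3}.
Read 'b': q0→{q3}, q1→{q0, q1}, q3→∅; now {q0, q1, q3}.
Read 'b': q0→{q3}, q1→{q0, q1}, q3→∅; now {q0, q1, q3}.
Read 'b': q0→{q3}, q1→{q0, q1}, q3→∅; now {q0, q1, q3}.
The final set {q0, q1, q3} contains the accepting state q1.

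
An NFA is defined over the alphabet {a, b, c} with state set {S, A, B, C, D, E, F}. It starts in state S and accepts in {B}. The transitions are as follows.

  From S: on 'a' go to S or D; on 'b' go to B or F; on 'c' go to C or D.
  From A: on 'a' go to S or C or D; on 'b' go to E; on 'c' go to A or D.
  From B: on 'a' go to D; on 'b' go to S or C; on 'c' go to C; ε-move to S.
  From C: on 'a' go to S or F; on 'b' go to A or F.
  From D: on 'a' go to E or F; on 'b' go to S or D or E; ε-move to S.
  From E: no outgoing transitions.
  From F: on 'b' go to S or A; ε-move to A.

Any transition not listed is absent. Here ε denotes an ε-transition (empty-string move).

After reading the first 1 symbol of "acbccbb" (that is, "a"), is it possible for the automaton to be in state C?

No

Start in {S}.
Read 'a': {S} → {S, D}.
State C is not in {S, D}.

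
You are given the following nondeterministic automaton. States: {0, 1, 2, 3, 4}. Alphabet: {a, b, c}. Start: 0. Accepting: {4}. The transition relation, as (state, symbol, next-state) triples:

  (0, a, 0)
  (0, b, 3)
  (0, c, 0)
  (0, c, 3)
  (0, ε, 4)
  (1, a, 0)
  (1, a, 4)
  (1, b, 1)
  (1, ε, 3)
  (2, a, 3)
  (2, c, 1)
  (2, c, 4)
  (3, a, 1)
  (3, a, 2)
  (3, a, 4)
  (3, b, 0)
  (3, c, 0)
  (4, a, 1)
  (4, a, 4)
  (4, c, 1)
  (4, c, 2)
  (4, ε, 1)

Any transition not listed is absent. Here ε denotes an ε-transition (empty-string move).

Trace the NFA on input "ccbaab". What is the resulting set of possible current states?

Start: ε-closure({0}) = {0, 1, 3, 4}.
Read 'c': 0→{0, 3}, 1→∅, 3→{0}, 4→{1, 2}; union {0, 1, 2, 3}; ε-closure = {0, 1, 2, 3, 4}.
Read 'c': 0→{0, 3}, 1→∅, 2→{1, 4}, 3→{0}, 4→{1, 2}; now {0, 1, 2, 3, 4}.
Read 'b': 0→{3}, 1→{1}, 2→∅, 3→{0}, 4→∅; union {0, 1, 3}; ε-closure = {0, 1, 3, 4}.
Read 'a': 0→{0}, 1→{0, 4}, 3→{1, 2, 4}, 4→{1, 4}; union {0, 1, 2, 4}; ε-closure = {0, 1, 2, 3, 4}.
Read 'a': 0→{0}, 1→{0, 4}, 2→{3}, 3→{1, 2, 4}, 4→{1, 4}; now {0, 1, 2, 3, 4}.
Read 'b': 0→{3}, 1→{1}, 2→∅, 3→{0}, 4→∅; union {0, 1, 3}; ε-closure = {0, 1, 3, 4}.

{0, 1, 3, 4}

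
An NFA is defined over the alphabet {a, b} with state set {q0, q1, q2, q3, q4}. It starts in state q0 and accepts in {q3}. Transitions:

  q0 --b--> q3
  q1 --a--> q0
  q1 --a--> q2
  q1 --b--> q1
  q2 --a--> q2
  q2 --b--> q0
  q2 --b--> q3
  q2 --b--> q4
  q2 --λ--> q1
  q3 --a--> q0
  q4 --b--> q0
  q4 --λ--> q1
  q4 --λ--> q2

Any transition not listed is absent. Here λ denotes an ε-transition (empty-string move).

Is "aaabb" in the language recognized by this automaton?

Start in {q0}.
Read 'a': q0→∅; now ∅.
The set is empty and remains empty for the remaining 4 symbols.
The final set ∅ contains no accepting state.

No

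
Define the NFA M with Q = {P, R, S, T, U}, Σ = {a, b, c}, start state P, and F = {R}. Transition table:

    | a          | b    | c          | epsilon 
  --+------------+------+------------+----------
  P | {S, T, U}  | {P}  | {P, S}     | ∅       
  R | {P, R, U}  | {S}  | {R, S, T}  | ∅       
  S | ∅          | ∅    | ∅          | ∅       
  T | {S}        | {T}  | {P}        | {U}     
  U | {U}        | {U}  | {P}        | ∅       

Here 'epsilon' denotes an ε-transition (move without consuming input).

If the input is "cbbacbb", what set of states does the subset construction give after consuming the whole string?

Start in {P}.
Read 'c': P→{P, S}; now {P, S}.
Read 'b': P→{P}, S→∅; now {P}.
Read 'b': P→{P}; now {P}.
Read 'a': P→{S, T, U}; now {S, T, U}.
Read 'c': S→∅, T→{P}, U→{P}; now {P}.
Read 'b': P→{P}; now {P}.
Read 'b': P→{P}; now {P}.

{P}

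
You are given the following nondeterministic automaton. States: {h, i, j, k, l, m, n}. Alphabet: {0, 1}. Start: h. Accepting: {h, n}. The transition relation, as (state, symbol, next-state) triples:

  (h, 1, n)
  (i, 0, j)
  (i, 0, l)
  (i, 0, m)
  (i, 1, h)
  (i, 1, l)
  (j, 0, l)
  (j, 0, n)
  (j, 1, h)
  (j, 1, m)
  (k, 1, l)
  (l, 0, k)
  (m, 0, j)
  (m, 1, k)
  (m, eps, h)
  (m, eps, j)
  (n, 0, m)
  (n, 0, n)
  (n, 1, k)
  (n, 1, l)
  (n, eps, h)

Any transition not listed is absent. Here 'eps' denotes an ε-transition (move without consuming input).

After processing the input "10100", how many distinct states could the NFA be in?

6

Start in {h}.
Read '1': {h} → {h, n}.
Read '0': {h, n} → {h, j, m, n}.
Read '1': {h, j, m, n} → {h, j, k, l, m, n}.
Read '0': {h, j, k, l, m, n} → {h, j, k, l, m, n}.
Read '0': {h, j, k, l, m, n} → {h, j, k, l, m, n}.
That set has 6 states.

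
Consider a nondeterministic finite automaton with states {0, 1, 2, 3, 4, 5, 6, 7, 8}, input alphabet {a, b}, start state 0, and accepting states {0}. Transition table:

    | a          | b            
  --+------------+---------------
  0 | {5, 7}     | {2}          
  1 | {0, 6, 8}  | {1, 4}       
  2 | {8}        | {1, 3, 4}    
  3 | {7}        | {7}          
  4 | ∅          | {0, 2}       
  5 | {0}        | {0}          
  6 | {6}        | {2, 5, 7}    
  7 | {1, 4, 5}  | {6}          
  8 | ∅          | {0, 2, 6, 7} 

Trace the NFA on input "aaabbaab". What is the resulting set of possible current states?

{0, 1, 2, 4, 5, 6, 7}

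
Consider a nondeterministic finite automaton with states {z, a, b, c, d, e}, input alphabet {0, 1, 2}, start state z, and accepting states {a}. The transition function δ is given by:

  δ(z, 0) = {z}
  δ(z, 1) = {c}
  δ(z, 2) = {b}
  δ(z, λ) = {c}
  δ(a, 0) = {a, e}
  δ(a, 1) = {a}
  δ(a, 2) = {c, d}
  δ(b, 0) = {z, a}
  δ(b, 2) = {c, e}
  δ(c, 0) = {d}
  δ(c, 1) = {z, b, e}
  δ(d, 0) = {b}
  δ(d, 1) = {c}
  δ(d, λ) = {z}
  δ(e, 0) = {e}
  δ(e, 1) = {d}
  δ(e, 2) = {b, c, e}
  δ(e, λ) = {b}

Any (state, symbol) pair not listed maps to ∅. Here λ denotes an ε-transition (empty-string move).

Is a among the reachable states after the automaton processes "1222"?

Start: ε-closure({z}) = {z, c}.
Read '1': {z, c} → {z, b, c, e}.
Read '2': {z, b, c, e} → {b, c, e}.
Read '2': {b, c, e} → {b, c, e}.
Read '2': {b, c, e} → {b, c, e}.
State a is not in {b, c, e}.

No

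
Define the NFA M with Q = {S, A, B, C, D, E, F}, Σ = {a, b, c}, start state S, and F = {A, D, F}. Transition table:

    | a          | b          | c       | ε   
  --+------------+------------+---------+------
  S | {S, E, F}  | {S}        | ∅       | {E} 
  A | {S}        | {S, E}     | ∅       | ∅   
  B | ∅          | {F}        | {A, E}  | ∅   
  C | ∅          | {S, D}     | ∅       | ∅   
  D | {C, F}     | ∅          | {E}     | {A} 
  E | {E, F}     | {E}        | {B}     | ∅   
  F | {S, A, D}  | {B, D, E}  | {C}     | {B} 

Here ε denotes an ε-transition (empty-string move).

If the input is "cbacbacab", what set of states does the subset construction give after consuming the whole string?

{S, A, B, D, E, F}

Start: ε-closure({S}) = {S, E}.
Read 'c': S→∅, E→{B}; now {B}.
Read 'b': B→{F}; union {F}; ε-closure = {B, F}.
Read 'a': B→∅, F→{S, A, D}; union {S, A, D}; ε-closure = {S, A, D, E}.
Read 'c': S→∅, A→∅, D→{E}, E→{B}; now {B, E}.
Read 'b': B→{F}, E→{E}; union {E, F}; ε-closure = {B, E, F}.
Read 'a': B→∅, E→{E, F}, F→{S, A, D}; union {S, A, D, E, F}; ε-closure = {S, A, B, D, E, F}.
Read 'c': S→∅, A→∅, B→{A, E}, D→{E}, E→{B}, F→{C}; now {A, B, C, E}.
Read 'a': A→{S}, B→∅, C→∅, E→{E, F}; union {S, E, F}; ε-closure = {S, B, E, F}.
Read 'b': S→{S}, B→{F}, E→{E}, F→{B, D, E}; union {S, B, D, E, F}; ε-closure = {S, A, B, D, E, F}.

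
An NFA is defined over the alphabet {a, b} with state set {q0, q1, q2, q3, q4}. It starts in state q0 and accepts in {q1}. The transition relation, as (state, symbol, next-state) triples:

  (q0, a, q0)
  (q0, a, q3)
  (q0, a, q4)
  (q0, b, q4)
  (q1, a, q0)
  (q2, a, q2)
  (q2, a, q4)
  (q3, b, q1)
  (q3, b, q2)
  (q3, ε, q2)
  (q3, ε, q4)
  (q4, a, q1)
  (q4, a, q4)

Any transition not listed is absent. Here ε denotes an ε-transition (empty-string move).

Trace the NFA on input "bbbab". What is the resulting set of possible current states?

Start in {q0}.
Read 'b': {q0} → {q4}.
Read 'b': {q4} → ∅.
The set is empty and remains empty for the remaining 3 symbols.

∅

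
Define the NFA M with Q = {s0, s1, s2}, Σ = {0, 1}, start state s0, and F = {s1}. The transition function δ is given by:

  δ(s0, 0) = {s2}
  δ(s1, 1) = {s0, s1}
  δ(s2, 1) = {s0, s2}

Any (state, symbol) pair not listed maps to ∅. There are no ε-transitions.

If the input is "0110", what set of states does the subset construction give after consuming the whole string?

Start in {s0}.
Read '0': s0→{s2}; now {s2}.
Read '1': s2→{s0, s2}; now {s0, s2}.
Read '1': s0→∅, s2→{s0, s2}; now {s0, s2}.
Read '0': s0→{s2}, s2→∅; now {s2}.

{s2}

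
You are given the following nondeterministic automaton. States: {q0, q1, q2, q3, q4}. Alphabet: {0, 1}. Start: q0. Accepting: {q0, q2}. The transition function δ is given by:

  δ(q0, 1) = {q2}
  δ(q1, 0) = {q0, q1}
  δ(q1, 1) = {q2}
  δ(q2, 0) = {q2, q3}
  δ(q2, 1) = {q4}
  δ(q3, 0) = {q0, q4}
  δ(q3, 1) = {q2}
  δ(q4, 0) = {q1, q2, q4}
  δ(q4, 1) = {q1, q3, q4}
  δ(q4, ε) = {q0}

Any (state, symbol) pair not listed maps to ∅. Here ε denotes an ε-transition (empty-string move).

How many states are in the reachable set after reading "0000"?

Start in {q0}.
Read '0': q0→∅; now ∅.
The set is empty and remains empty for the remaining 3 symbols.
That set has 0 states.

0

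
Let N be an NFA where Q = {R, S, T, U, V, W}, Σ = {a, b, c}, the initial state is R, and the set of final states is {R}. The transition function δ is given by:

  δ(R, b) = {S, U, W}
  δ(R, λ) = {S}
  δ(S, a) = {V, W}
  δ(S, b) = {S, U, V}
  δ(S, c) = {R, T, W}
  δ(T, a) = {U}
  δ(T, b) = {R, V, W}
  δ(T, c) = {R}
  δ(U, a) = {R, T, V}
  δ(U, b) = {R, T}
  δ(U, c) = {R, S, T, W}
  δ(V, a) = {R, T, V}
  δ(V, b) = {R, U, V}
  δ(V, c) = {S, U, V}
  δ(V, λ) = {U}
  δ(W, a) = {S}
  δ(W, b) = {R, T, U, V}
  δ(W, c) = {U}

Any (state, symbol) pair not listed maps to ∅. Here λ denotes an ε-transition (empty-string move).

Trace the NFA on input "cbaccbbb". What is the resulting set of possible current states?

Start: ε-closure({R}) = {R, S}.
Read 'c': R→∅, S→{R, T, W}; union {R, T, W}; ε-closure = {R, S, T, W}.
Read 'b': R→{S, U, W}, S→{S, U, V}, T→{R, V, W}, W→{R, T, U, V}; now {R, S, T, U, V, W}.
Read 'a': R→∅, S→{V, W}, T→{U}, U→{R, T, V}, V→{R, T, V}, W→{S}; now {R, S, T, U, V, W}.
Read 'c': R→∅, S→{R, T, W}, T→{R}, U→{R, S, T, W}, V→{S, U, V}, W→{U}; now {R, S, T, U, V, W}.
Read 'c': R→∅, S→{R, T, W}, T→{R}, U→{R, S, T, W}, V→{S, U, V}, W→{U}; now {R, S, T, U, V, W}.
Read 'b': R→{S, U, W}, S→{S, U, V}, T→{R, V, W}, U→{R, T}, V→{R, U, V}, W→{R, T, U, V}; now {R, S, T, U, V, W}.
Read 'b': R→{S, U, W}, S→{S, U, V}, T→{R, V, W}, U→{R, T}, V→{R, U, V}, W→{R, T, U, V}; now {R, S, T, U, V, W}.
Read 'b': R→{S, U, W}, S→{S, U, V}, T→{R, V, W}, U→{R, T}, V→{R, U, V}, W→{R, T, U, V}; now {R, S, T, U, V, W}.

{R, S, T, U, V, W}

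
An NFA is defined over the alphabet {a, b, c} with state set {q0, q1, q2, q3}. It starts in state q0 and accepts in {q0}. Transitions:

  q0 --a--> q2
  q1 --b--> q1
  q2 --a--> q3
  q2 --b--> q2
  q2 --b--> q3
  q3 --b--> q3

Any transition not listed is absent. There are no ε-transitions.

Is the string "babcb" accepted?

Start in {q0}.
Read 'b': q0→∅; now ∅.
The set is empty and remains empty for the remaining 4 symbols.
The final set ∅ contains no accepting state.

No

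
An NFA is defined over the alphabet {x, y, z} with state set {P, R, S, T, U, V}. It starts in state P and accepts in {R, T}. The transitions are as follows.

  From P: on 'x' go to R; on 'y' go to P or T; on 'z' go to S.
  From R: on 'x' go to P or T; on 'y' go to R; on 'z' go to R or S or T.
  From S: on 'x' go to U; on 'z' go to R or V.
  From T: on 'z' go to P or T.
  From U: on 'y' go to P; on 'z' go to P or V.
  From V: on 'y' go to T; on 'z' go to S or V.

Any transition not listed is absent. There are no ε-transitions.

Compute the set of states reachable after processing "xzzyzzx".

{P, R, T, U}

Start in {P}.
Read 'x': P→{R}; now {R}.
Read 'z': R→{R, S, T}; now {R, S, T}.
Read 'z': R→{R, S, T}, S→{R, V}, T→{P, T}; now {P, R, S, T, V}.
Read 'y': P→{P, T}, R→{R}, S→∅, T→∅, V→{T}; now {P, R, T}.
Read 'z': P→{S}, R→{R, S, T}, T→{P, T}; now {P, R, S, T}.
Read 'z': P→{S}, R→{R, S, T}, S→{R, V}, T→{P, T}; now {P, R, S, T, V}.
Read 'x': P→{R}, R→{P, T}, S→{U}, T→∅, V→∅; now {P, R, T, U}.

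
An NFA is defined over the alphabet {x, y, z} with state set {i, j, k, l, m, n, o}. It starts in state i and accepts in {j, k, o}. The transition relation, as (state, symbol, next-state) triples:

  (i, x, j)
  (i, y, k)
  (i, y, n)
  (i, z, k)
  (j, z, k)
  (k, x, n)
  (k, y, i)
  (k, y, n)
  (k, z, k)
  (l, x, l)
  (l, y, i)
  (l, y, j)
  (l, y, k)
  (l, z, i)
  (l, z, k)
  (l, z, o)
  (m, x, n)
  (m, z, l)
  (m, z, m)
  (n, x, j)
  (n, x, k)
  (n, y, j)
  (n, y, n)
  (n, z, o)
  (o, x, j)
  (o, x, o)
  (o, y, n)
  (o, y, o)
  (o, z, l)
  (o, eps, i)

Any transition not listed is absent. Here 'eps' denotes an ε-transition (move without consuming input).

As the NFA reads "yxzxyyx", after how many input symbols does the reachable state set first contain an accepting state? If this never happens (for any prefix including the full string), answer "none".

Start in {i}.
Read 'y': i→{k, n}; now {k, n}.
None of the earlier sets intersect F, but {k, n} does.

1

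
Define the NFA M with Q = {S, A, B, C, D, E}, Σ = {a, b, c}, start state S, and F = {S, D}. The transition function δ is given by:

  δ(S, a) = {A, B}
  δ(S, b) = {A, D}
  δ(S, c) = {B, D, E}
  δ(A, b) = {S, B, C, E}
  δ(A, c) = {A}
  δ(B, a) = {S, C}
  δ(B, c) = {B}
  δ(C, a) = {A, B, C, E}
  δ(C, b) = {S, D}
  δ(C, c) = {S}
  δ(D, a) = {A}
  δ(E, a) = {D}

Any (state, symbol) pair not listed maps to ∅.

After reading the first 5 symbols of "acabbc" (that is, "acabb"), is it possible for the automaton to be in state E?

Yes

Start in {S}.
Read 'a': S→{A, B}; now {A, B}.
Read 'c': A→{A}, B→{B}; now {A, B}.
Read 'a': A→∅, B→{S, C}; now {S, C}.
Read 'b': S→{A, D}, C→{S, D}; now {S, A, D}.
Read 'b': S→{A, D}, A→{S, B, C, E}, D→∅; now {S, A, B, C, D, E}.
State E is in {S, A, B, C, D, E}.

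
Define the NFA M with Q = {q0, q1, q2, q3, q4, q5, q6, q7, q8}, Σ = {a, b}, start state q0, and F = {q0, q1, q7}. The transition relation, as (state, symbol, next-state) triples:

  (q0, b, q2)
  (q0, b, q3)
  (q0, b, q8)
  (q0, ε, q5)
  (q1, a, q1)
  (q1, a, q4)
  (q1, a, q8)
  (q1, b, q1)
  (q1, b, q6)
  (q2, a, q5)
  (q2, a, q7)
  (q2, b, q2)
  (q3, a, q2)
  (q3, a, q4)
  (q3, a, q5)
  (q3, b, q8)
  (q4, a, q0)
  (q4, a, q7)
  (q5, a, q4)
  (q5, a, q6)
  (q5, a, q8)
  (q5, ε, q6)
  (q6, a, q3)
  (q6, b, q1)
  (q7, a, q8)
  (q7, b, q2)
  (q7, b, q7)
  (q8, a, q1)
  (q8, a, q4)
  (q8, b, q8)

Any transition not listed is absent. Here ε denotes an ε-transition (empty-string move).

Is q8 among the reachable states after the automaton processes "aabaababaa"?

Yes

Start: ε-closure({q0}) = {q0, q5, q6}.
Read 'a': {q0, q5, q6} → {q3, q4, q6, q8}.
Read 'a': {q3, q4, q6, q8} → {q0, q1, q2, q3, q4, q5, q6, q7}.
Read 'b': {q0, q1, q2, q3, q4, q5, q6, q7} → {q1, q2, q3, q6, q7, q8}.
Read 'a': {q1, q2, q3, q6, q7, q8} → {q1, q2, q3, q4, q5, q6, q7, q8}.
Read 'a': {q1, q2, q3, q4, q5, q6, q7, q8} → {q0, q1, q2, q3, q4, q5, q6, q7, q8}.
Read 'b': {q0, q1, q2, q3, q4, q5, q6, q7, q8} → {q1, q2, q3, q6, q7, q8}.
Read 'a': {q1, q2, q3, q6, q7, q8} → {q1, q2, q3, q4, q5, q6, q7, q8}.
Read 'b': {q1, q2, q3, q4, q5, q6, q7, q8} → {q1, q2, q6, q7, q8}.
Read 'a': {q1, q2, q6, q7, q8} → {q1, q3, q4, q5, q6, q7, q8}.
Read 'a': {q1, q3, q4, q5, q6, q7, q8} → {q0, q1, q2, q3, q4, q5, q6, q7, q8}.
State q8 is in {q0, q1, q2, q3, q4, q5, q6, q7, q8}.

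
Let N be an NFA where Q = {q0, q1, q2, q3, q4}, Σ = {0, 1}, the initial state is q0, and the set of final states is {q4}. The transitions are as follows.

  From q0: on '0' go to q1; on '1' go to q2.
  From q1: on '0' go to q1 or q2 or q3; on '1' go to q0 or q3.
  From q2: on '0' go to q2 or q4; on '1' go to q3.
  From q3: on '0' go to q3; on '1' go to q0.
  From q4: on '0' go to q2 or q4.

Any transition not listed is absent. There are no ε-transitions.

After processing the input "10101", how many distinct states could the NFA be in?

Start in {q0}.
Read '1': q0→{q2}; now {q2}.
Read '0': q2→{q2, q4}; now {q2, q4}.
Read '1': q2→{q3}, q4→∅; now {q3}.
Read '0': q3→{q3}; now {q3}.
Read '1': q3→{q0}; now {q0}.
That set has 1 state.

1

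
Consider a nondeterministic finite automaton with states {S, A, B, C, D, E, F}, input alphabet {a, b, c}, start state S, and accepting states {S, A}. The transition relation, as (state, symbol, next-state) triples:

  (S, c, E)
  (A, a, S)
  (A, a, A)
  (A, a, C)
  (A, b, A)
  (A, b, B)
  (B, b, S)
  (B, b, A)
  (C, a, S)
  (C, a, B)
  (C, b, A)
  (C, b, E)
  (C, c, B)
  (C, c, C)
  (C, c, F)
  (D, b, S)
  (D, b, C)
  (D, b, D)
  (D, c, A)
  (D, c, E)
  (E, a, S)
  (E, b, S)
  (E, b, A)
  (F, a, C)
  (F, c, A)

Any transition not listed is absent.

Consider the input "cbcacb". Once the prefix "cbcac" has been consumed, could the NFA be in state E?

Yes

Start in {S}.
Read 'c': S→{E}; now {E}.
Read 'b': E→{S, A}; now {S, A}.
Read 'c': S→{E}, A→∅; now {E}.
Read 'a': E→{S}; now {S}.
Read 'c': S→{E}; now {E}.
State E is in {E}.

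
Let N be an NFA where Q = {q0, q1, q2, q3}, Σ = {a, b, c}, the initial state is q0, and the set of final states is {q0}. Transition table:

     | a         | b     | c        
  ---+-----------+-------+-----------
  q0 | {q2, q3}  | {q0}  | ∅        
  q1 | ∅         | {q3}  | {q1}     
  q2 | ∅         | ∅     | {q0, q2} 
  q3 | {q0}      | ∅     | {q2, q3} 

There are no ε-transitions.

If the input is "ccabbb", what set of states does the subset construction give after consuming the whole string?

∅

Start in {q0}.
Read 'c': {q0} → ∅.
The set is empty and remains empty for the remaining 5 symbols.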